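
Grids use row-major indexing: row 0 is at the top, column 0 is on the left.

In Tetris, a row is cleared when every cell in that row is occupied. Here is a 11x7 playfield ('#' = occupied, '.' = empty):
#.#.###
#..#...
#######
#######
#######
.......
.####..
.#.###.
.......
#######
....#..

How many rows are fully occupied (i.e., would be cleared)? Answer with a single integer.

Check each row:
  row 0: 2 empty cells -> not full
  row 1: 5 empty cells -> not full
  row 2: 0 empty cells -> FULL (clear)
  row 3: 0 empty cells -> FULL (clear)
  row 4: 0 empty cells -> FULL (clear)
  row 5: 7 empty cells -> not full
  row 6: 3 empty cells -> not full
  row 7: 3 empty cells -> not full
  row 8: 7 empty cells -> not full
  row 9: 0 empty cells -> FULL (clear)
  row 10: 6 empty cells -> not full
Total rows cleared: 4

Answer: 4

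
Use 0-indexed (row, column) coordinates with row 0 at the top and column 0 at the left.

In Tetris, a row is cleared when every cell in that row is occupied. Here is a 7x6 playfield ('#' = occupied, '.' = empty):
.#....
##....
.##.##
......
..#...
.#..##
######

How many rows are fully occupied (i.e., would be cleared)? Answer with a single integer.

Answer: 1

Derivation:
Check each row:
  row 0: 5 empty cells -> not full
  row 1: 4 empty cells -> not full
  row 2: 2 empty cells -> not full
  row 3: 6 empty cells -> not full
  row 4: 5 empty cells -> not full
  row 5: 3 empty cells -> not full
  row 6: 0 empty cells -> FULL (clear)
Total rows cleared: 1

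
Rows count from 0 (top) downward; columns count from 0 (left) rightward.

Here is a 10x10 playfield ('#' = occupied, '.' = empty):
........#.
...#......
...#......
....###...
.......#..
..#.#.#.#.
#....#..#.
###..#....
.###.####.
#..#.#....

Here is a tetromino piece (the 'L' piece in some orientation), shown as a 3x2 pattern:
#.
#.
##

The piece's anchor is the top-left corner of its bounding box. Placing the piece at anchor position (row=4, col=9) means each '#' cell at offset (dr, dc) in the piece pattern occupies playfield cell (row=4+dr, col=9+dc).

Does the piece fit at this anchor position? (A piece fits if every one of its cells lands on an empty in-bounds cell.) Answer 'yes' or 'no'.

Answer: no

Derivation:
Check each piece cell at anchor (4, 9):
  offset (0,0) -> (4,9): empty -> OK
  offset (1,0) -> (5,9): empty -> OK
  offset (2,0) -> (6,9): empty -> OK
  offset (2,1) -> (6,10): out of bounds -> FAIL
All cells valid: no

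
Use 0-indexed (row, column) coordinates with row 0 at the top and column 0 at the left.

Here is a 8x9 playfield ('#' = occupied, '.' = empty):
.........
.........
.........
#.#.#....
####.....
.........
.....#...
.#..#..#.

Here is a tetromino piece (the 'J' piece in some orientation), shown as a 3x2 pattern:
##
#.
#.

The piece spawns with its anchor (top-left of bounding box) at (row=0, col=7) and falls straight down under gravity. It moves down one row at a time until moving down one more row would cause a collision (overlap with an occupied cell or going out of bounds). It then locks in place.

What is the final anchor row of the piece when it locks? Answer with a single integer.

Answer: 4

Derivation:
Spawn at (row=0, col=7). Try each row:
  row 0: fits
  row 1: fits
  row 2: fits
  row 3: fits
  row 4: fits
  row 5: blocked -> lock at row 4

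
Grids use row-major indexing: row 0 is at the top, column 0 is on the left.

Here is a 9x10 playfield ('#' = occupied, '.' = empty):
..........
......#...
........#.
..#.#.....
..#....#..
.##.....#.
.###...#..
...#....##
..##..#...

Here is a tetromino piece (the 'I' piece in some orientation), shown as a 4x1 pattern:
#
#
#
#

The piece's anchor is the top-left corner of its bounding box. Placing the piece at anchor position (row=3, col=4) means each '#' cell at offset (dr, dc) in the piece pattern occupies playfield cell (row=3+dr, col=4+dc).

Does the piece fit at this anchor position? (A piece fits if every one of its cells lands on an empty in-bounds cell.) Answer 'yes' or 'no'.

Answer: no

Derivation:
Check each piece cell at anchor (3, 4):
  offset (0,0) -> (3,4): occupied ('#') -> FAIL
  offset (1,0) -> (4,4): empty -> OK
  offset (2,0) -> (5,4): empty -> OK
  offset (3,0) -> (6,4): empty -> OK
All cells valid: no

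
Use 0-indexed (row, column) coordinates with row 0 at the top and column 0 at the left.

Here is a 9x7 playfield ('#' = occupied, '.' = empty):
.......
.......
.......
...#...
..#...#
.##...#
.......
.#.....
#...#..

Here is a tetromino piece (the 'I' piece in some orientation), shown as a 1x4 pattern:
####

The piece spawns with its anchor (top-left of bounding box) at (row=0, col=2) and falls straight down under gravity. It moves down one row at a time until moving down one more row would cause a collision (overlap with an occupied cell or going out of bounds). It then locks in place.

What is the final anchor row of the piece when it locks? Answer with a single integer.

Spawn at (row=0, col=2). Try each row:
  row 0: fits
  row 1: fits
  row 2: fits
  row 3: blocked -> lock at row 2

Answer: 2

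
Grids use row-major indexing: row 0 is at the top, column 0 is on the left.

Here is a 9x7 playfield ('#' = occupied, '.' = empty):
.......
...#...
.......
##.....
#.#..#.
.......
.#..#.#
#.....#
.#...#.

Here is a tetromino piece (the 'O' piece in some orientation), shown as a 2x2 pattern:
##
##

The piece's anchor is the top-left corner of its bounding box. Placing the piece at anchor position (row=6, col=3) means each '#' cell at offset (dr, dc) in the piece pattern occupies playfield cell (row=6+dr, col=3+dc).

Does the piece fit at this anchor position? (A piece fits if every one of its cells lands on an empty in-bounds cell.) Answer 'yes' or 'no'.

Check each piece cell at anchor (6, 3):
  offset (0,0) -> (6,3): empty -> OK
  offset (0,1) -> (6,4): occupied ('#') -> FAIL
  offset (1,0) -> (7,3): empty -> OK
  offset (1,1) -> (7,4): empty -> OK
All cells valid: no

Answer: no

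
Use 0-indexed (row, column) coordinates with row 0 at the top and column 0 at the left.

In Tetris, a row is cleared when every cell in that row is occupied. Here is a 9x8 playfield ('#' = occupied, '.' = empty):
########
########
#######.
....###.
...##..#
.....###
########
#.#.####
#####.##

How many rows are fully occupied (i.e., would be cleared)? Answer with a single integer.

Check each row:
  row 0: 0 empty cells -> FULL (clear)
  row 1: 0 empty cells -> FULL (clear)
  row 2: 1 empty cell -> not full
  row 3: 5 empty cells -> not full
  row 4: 5 empty cells -> not full
  row 5: 5 empty cells -> not full
  row 6: 0 empty cells -> FULL (clear)
  row 7: 2 empty cells -> not full
  row 8: 1 empty cell -> not full
Total rows cleared: 3

Answer: 3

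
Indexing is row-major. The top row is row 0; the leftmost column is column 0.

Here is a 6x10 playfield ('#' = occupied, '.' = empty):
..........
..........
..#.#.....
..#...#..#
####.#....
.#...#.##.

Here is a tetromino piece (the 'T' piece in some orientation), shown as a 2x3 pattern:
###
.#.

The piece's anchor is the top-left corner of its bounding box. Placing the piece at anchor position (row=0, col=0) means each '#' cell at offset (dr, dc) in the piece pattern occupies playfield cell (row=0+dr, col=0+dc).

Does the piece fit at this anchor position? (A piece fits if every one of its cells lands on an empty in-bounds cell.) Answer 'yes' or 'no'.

Check each piece cell at anchor (0, 0):
  offset (0,0) -> (0,0): empty -> OK
  offset (0,1) -> (0,1): empty -> OK
  offset (0,2) -> (0,2): empty -> OK
  offset (1,1) -> (1,1): empty -> OK
All cells valid: yes

Answer: yes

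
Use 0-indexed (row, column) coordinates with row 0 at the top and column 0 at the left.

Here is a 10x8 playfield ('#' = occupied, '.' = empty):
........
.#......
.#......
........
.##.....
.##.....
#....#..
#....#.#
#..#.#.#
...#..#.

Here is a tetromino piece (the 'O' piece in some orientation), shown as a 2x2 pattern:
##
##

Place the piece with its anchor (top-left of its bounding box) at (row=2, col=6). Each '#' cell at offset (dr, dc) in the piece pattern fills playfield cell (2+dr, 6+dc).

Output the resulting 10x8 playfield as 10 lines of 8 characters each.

Fill (2+0,6+0) = (2,6)
Fill (2+0,6+1) = (2,7)
Fill (2+1,6+0) = (3,6)
Fill (2+1,6+1) = (3,7)

Answer: ........
.#......
.#....##
......##
.##.....
.##.....
#....#..
#....#.#
#..#.#.#
...#..#.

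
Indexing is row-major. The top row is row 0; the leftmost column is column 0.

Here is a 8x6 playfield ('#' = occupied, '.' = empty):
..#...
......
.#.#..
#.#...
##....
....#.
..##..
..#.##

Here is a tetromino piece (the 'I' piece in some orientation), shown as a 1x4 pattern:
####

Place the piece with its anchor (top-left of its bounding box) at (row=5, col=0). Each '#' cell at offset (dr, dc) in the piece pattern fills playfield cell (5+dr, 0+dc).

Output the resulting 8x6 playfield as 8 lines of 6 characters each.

Answer: ..#...
......
.#.#..
#.#...
##....
#####.
..##..
..#.##

Derivation:
Fill (5+0,0+0) = (5,0)
Fill (5+0,0+1) = (5,1)
Fill (5+0,0+2) = (5,2)
Fill (5+0,0+3) = (5,3)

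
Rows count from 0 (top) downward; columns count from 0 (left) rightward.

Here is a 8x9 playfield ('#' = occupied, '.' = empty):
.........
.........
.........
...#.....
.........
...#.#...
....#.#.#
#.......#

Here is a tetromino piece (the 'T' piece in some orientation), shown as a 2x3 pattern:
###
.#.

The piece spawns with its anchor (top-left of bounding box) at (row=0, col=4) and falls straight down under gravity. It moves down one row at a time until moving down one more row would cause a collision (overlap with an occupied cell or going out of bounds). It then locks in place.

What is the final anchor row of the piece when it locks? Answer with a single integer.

Spawn at (row=0, col=4). Try each row:
  row 0: fits
  row 1: fits
  row 2: fits
  row 3: fits
  row 4: blocked -> lock at row 3

Answer: 3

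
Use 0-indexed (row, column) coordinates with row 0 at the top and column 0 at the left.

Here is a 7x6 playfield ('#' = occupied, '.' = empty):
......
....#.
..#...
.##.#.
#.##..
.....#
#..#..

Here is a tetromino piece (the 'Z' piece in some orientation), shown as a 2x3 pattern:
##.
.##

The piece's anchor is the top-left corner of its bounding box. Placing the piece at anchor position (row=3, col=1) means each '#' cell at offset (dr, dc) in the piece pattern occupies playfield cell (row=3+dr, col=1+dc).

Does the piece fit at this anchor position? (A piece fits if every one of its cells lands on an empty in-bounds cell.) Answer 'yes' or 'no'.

Answer: no

Derivation:
Check each piece cell at anchor (3, 1):
  offset (0,0) -> (3,1): occupied ('#') -> FAIL
  offset (0,1) -> (3,2): occupied ('#') -> FAIL
  offset (1,1) -> (4,2): occupied ('#') -> FAIL
  offset (1,2) -> (4,3): occupied ('#') -> FAIL
All cells valid: no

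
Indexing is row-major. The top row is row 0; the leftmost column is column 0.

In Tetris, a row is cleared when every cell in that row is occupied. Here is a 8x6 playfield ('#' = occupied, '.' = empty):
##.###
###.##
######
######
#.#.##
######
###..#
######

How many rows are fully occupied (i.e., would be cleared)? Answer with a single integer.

Check each row:
  row 0: 1 empty cell -> not full
  row 1: 1 empty cell -> not full
  row 2: 0 empty cells -> FULL (clear)
  row 3: 0 empty cells -> FULL (clear)
  row 4: 2 empty cells -> not full
  row 5: 0 empty cells -> FULL (clear)
  row 6: 2 empty cells -> not full
  row 7: 0 empty cells -> FULL (clear)
Total rows cleared: 4

Answer: 4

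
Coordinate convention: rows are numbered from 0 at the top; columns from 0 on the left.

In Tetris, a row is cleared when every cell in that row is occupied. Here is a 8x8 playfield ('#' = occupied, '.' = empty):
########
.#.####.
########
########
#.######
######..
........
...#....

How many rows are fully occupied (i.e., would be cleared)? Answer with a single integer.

Answer: 3

Derivation:
Check each row:
  row 0: 0 empty cells -> FULL (clear)
  row 1: 3 empty cells -> not full
  row 2: 0 empty cells -> FULL (clear)
  row 3: 0 empty cells -> FULL (clear)
  row 4: 1 empty cell -> not full
  row 5: 2 empty cells -> not full
  row 6: 8 empty cells -> not full
  row 7: 7 empty cells -> not full
Total rows cleared: 3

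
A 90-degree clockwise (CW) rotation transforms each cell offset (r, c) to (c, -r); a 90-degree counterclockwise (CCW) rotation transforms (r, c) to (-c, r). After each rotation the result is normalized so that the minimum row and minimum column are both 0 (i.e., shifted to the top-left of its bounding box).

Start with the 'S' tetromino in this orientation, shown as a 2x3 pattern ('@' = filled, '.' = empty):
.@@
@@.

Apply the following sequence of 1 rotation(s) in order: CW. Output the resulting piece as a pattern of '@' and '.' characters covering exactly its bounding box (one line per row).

Answer: @.
@@
.@

Derivation:
Start:
.@@
@@.
After rotation 1 (CW):
@.
@@
.@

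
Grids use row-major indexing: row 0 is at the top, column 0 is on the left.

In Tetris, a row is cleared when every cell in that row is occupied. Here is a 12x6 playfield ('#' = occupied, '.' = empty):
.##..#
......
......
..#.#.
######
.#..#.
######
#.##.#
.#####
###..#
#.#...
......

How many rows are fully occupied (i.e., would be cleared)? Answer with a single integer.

Answer: 2

Derivation:
Check each row:
  row 0: 3 empty cells -> not full
  row 1: 6 empty cells -> not full
  row 2: 6 empty cells -> not full
  row 3: 4 empty cells -> not full
  row 4: 0 empty cells -> FULL (clear)
  row 5: 4 empty cells -> not full
  row 6: 0 empty cells -> FULL (clear)
  row 7: 2 empty cells -> not full
  row 8: 1 empty cell -> not full
  row 9: 2 empty cells -> not full
  row 10: 4 empty cells -> not full
  row 11: 6 empty cells -> not full
Total rows cleared: 2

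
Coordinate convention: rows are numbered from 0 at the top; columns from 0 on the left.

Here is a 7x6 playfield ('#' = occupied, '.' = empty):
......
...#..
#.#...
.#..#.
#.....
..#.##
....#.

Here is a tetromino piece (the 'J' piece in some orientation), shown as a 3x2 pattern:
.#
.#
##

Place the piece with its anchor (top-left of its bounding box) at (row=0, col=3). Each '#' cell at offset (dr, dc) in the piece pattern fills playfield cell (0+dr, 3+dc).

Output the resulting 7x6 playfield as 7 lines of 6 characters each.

Answer: ....#.
...##.
#.###.
.#..#.
#.....
..#.##
....#.

Derivation:
Fill (0+0,3+1) = (0,4)
Fill (0+1,3+1) = (1,4)
Fill (0+2,3+0) = (2,3)
Fill (0+2,3+1) = (2,4)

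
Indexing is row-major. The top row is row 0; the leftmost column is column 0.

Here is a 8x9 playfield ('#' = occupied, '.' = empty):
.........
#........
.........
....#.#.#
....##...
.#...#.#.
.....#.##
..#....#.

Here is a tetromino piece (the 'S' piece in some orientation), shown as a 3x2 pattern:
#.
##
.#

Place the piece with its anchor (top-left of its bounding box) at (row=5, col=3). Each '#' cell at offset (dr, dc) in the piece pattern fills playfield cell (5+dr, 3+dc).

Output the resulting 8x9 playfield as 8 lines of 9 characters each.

Answer: .........
#........
.........
....#.#.#
....##...
.#.#.#.#.
...###.##
..#.#..#.

Derivation:
Fill (5+0,3+0) = (5,3)
Fill (5+1,3+0) = (6,3)
Fill (5+1,3+1) = (6,4)
Fill (5+2,3+1) = (7,4)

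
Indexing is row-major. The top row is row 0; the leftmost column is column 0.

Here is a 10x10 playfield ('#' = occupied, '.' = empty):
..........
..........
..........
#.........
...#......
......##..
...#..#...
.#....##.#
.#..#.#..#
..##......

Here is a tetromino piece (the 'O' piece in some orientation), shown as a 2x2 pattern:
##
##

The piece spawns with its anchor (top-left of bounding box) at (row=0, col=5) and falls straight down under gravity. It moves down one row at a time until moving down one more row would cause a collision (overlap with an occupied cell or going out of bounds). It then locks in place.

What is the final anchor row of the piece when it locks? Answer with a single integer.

Spawn at (row=0, col=5). Try each row:
  row 0: fits
  row 1: fits
  row 2: fits
  row 3: fits
  row 4: blocked -> lock at row 3

Answer: 3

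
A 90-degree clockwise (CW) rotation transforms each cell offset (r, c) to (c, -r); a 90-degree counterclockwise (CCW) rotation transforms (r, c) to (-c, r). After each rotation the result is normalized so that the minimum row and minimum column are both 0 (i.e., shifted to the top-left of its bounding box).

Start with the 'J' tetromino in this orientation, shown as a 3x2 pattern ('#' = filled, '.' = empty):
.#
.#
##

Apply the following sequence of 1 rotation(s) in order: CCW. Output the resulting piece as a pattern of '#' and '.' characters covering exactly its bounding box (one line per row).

Answer: ###
..#

Derivation:
Start:
.#
.#
##
After rotation 1 (CCW):
###
..#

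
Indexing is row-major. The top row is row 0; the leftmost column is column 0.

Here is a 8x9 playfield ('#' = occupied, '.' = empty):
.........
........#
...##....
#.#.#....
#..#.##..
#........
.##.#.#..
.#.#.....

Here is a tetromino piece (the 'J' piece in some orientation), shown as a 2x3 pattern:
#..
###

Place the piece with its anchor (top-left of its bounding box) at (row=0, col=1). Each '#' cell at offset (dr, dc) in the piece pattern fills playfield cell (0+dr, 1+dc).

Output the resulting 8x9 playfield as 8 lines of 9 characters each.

Fill (0+0,1+0) = (0,1)
Fill (0+1,1+0) = (1,1)
Fill (0+1,1+1) = (1,2)
Fill (0+1,1+2) = (1,3)

Answer: .#.......
.###....#
...##....
#.#.#....
#..#.##..
#........
.##.#.#..
.#.#.....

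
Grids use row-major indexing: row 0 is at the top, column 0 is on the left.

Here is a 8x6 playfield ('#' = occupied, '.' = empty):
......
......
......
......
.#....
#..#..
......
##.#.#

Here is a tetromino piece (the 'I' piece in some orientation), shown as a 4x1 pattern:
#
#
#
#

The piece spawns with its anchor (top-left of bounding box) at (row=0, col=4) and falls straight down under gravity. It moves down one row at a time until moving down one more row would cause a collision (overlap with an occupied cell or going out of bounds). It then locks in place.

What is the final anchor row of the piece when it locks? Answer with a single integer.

Answer: 4

Derivation:
Spawn at (row=0, col=4). Try each row:
  row 0: fits
  row 1: fits
  row 2: fits
  row 3: fits
  row 4: fits
  row 5: blocked -> lock at row 4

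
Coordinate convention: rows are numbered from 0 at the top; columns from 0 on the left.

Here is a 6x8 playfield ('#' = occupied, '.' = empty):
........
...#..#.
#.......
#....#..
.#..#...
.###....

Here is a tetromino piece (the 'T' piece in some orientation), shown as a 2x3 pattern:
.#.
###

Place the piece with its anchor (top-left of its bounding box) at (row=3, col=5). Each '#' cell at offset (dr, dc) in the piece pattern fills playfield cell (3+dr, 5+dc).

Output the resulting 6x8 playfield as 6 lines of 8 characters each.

Answer: ........
...#..#.
#.......
#....##.
.#..####
.###....

Derivation:
Fill (3+0,5+1) = (3,6)
Fill (3+1,5+0) = (4,5)
Fill (3+1,5+1) = (4,6)
Fill (3+1,5+2) = (4,7)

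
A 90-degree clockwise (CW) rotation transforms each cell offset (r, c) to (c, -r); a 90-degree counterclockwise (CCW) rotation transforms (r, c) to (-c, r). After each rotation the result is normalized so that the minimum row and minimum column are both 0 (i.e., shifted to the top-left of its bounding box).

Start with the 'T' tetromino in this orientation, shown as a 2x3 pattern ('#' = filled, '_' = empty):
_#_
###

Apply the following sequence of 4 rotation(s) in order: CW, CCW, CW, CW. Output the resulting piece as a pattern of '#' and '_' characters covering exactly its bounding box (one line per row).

Answer: ###
_#_

Derivation:
Start:
_#_
###
After rotation 1 (CW):
#_
##
#_
After rotation 2 (CCW):
_#_
###
After rotation 3 (CW):
#_
##
#_
After rotation 4 (CW):
###
_#_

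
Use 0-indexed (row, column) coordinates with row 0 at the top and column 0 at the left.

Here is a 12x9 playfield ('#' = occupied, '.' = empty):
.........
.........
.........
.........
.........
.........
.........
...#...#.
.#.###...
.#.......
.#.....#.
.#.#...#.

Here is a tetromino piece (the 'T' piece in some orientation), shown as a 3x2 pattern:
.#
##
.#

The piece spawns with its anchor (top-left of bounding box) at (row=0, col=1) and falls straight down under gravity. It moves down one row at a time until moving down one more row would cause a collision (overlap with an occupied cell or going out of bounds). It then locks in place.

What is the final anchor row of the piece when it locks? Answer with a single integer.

Answer: 6

Derivation:
Spawn at (row=0, col=1). Try each row:
  row 0: fits
  row 1: fits
  row 2: fits
  row 3: fits
  row 4: fits
  row 5: fits
  row 6: fits
  row 7: blocked -> lock at row 6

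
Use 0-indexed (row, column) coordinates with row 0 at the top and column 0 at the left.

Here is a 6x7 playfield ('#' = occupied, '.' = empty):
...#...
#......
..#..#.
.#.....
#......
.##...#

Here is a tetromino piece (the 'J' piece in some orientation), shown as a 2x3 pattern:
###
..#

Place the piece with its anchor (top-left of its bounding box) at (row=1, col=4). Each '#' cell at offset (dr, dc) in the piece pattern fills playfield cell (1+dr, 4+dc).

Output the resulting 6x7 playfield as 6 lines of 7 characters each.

Answer: ...#...
#...###
..#..##
.#.....
#......
.##...#

Derivation:
Fill (1+0,4+0) = (1,4)
Fill (1+0,4+1) = (1,5)
Fill (1+0,4+2) = (1,6)
Fill (1+1,4+2) = (2,6)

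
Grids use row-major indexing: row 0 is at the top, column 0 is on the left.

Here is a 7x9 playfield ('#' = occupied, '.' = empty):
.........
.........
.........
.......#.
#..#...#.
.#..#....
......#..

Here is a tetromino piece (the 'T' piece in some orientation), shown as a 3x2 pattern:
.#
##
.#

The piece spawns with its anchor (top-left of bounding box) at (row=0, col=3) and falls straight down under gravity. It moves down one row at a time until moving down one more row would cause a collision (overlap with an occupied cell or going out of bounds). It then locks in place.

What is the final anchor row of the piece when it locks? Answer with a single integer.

Answer: 2

Derivation:
Spawn at (row=0, col=3). Try each row:
  row 0: fits
  row 1: fits
  row 2: fits
  row 3: blocked -> lock at row 2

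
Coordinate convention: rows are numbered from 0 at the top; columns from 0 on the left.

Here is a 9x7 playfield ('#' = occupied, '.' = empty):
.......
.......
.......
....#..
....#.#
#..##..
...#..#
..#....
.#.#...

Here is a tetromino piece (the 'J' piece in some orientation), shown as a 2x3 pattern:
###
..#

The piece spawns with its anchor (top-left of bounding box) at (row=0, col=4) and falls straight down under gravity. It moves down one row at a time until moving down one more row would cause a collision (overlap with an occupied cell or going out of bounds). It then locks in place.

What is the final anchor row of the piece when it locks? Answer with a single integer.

Spawn at (row=0, col=4). Try each row:
  row 0: fits
  row 1: fits
  row 2: fits
  row 3: blocked -> lock at row 2

Answer: 2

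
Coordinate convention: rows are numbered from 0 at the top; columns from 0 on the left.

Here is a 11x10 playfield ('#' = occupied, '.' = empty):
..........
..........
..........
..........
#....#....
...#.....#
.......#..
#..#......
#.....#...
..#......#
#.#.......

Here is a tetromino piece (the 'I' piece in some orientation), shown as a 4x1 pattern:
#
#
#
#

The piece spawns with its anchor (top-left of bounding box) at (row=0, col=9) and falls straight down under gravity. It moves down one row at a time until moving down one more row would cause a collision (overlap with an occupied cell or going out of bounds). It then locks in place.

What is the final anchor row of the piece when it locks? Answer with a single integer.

Answer: 1

Derivation:
Spawn at (row=0, col=9). Try each row:
  row 0: fits
  row 1: fits
  row 2: blocked -> lock at row 1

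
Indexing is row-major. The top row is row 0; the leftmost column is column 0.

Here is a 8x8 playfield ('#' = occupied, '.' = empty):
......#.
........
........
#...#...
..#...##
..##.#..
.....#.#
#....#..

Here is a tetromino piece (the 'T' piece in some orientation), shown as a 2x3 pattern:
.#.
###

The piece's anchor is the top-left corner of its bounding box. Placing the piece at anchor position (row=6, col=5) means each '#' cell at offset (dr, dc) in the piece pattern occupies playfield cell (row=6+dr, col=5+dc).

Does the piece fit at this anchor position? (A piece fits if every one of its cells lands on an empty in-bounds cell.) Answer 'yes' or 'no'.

Answer: no

Derivation:
Check each piece cell at anchor (6, 5):
  offset (0,1) -> (6,6): empty -> OK
  offset (1,0) -> (7,5): occupied ('#') -> FAIL
  offset (1,1) -> (7,6): empty -> OK
  offset (1,2) -> (7,7): empty -> OK
All cells valid: no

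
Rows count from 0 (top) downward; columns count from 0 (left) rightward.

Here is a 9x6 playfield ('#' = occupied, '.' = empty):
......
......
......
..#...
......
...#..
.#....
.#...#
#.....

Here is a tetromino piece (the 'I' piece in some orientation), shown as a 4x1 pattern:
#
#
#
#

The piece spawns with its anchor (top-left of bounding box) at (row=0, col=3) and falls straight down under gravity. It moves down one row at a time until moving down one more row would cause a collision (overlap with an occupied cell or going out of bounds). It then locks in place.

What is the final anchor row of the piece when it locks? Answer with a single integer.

Answer: 1

Derivation:
Spawn at (row=0, col=3). Try each row:
  row 0: fits
  row 1: fits
  row 2: blocked -> lock at row 1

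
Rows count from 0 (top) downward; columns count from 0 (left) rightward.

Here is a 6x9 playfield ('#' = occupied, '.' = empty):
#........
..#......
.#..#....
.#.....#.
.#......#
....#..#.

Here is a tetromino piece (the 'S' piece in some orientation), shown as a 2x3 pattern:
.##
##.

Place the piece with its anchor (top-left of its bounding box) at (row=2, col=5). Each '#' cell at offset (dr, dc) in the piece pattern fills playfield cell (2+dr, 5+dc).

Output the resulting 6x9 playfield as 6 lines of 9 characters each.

Fill (2+0,5+1) = (2,6)
Fill (2+0,5+2) = (2,7)
Fill (2+1,5+0) = (3,5)
Fill (2+1,5+1) = (3,6)

Answer: #........
..#......
.#..#.##.
.#...###.
.#......#
....#..#.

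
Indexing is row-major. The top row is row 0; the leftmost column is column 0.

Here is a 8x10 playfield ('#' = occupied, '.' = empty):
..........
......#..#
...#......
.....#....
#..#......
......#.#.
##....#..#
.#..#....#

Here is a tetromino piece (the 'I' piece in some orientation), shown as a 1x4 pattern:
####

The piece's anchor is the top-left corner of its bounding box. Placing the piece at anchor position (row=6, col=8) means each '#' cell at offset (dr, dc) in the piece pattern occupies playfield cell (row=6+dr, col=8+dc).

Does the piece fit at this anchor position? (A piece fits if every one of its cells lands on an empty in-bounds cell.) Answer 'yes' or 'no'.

Check each piece cell at anchor (6, 8):
  offset (0,0) -> (6,8): empty -> OK
  offset (0,1) -> (6,9): occupied ('#') -> FAIL
  offset (0,2) -> (6,10): out of bounds -> FAIL
  offset (0,3) -> (6,11): out of bounds -> FAIL
All cells valid: no

Answer: no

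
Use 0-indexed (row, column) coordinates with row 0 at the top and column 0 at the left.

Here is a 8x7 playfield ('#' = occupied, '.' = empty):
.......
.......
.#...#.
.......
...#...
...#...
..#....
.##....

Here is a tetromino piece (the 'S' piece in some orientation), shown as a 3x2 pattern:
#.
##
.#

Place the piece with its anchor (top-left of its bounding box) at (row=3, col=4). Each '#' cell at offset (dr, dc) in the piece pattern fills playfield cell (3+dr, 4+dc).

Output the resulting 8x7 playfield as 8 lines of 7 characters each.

Answer: .......
.......
.#...#.
....#..
...###.
...#.#.
..#....
.##....

Derivation:
Fill (3+0,4+0) = (3,4)
Fill (3+1,4+0) = (4,4)
Fill (3+1,4+1) = (4,5)
Fill (3+2,4+1) = (5,5)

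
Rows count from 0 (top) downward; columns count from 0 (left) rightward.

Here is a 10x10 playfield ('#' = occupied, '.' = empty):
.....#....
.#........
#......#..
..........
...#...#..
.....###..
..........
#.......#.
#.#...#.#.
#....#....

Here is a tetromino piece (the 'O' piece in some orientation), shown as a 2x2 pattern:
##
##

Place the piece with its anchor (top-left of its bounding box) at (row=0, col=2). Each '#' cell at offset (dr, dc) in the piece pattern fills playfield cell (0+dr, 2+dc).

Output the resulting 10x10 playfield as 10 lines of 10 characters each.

Fill (0+0,2+0) = (0,2)
Fill (0+0,2+1) = (0,3)
Fill (0+1,2+0) = (1,2)
Fill (0+1,2+1) = (1,3)

Answer: ..##.#....
.###......
#......#..
..........
...#...#..
.....###..
..........
#.......#.
#.#...#.#.
#....#....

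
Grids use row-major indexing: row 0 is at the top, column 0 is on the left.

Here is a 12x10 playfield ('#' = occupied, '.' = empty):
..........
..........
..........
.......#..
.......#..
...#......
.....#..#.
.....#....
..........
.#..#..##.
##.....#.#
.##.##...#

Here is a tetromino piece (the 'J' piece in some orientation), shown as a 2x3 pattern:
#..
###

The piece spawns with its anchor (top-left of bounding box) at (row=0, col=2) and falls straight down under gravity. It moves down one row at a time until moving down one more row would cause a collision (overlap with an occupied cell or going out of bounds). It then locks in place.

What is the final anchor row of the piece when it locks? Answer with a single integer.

Spawn at (row=0, col=2). Try each row:
  row 0: fits
  row 1: fits
  row 2: fits
  row 3: fits
  row 4: blocked -> lock at row 3

Answer: 3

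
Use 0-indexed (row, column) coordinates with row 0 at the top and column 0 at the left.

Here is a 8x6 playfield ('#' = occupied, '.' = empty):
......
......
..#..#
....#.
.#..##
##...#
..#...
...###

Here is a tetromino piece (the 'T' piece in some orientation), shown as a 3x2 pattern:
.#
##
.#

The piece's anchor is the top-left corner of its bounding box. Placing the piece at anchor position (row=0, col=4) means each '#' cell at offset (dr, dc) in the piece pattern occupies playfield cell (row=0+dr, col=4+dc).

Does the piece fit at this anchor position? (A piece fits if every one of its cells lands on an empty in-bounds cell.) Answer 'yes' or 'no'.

Answer: no

Derivation:
Check each piece cell at anchor (0, 4):
  offset (0,1) -> (0,5): empty -> OK
  offset (1,0) -> (1,4): empty -> OK
  offset (1,1) -> (1,5): empty -> OK
  offset (2,1) -> (2,5): occupied ('#') -> FAIL
All cells valid: no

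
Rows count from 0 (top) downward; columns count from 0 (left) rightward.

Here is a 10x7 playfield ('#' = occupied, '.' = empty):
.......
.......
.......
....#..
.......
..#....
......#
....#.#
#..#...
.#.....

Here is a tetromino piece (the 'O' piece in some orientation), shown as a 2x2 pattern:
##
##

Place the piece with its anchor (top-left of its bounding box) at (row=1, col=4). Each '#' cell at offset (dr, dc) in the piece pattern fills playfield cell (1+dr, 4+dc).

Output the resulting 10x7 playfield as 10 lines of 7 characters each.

Answer: .......
....##.
....##.
....#..
.......
..#....
......#
....#.#
#..#...
.#.....

Derivation:
Fill (1+0,4+0) = (1,4)
Fill (1+0,4+1) = (1,5)
Fill (1+1,4+0) = (2,4)
Fill (1+1,4+1) = (2,5)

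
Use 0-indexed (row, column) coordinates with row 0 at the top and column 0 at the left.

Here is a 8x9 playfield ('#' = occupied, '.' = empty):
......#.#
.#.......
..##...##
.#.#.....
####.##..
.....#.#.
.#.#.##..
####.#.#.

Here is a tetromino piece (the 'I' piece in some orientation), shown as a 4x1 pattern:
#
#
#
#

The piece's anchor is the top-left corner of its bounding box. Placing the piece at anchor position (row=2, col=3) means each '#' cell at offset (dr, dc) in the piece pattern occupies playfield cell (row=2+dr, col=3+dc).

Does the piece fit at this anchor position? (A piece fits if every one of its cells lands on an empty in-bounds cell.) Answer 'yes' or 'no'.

Answer: no

Derivation:
Check each piece cell at anchor (2, 3):
  offset (0,0) -> (2,3): occupied ('#') -> FAIL
  offset (1,0) -> (3,3): occupied ('#') -> FAIL
  offset (2,0) -> (4,3): occupied ('#') -> FAIL
  offset (3,0) -> (5,3): empty -> OK
All cells valid: no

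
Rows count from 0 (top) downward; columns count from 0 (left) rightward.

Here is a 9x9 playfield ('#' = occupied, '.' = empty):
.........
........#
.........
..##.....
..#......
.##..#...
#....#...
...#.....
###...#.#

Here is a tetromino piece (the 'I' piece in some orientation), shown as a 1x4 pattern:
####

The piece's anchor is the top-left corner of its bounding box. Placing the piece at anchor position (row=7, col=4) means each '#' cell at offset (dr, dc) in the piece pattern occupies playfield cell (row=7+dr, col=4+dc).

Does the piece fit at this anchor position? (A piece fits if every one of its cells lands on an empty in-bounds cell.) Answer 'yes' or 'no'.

Answer: yes

Derivation:
Check each piece cell at anchor (7, 4):
  offset (0,0) -> (7,4): empty -> OK
  offset (0,1) -> (7,5): empty -> OK
  offset (0,2) -> (7,6): empty -> OK
  offset (0,3) -> (7,7): empty -> OK
All cells valid: yes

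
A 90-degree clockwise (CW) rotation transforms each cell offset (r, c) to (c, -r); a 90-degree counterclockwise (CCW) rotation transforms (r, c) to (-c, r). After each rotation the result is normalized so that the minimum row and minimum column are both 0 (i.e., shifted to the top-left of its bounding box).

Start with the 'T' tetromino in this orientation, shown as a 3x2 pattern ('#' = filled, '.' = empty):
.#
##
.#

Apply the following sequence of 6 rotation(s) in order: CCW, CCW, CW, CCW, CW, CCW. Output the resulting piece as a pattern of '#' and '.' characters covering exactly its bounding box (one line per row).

Answer: #.
##
#.

Derivation:
Start:
.#
##
.#
After rotation 1 (CCW):
###
.#.
After rotation 2 (CCW):
#.
##
#.
After rotation 3 (CW):
###
.#.
After rotation 4 (CCW):
#.
##
#.
After rotation 5 (CW):
###
.#.
After rotation 6 (CCW):
#.
##
#.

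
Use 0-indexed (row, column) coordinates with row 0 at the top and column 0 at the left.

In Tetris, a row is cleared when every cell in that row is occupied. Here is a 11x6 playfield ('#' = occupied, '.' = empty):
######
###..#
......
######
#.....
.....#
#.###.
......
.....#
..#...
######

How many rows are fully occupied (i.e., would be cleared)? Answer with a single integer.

Answer: 3

Derivation:
Check each row:
  row 0: 0 empty cells -> FULL (clear)
  row 1: 2 empty cells -> not full
  row 2: 6 empty cells -> not full
  row 3: 0 empty cells -> FULL (clear)
  row 4: 5 empty cells -> not full
  row 5: 5 empty cells -> not full
  row 6: 2 empty cells -> not full
  row 7: 6 empty cells -> not full
  row 8: 5 empty cells -> not full
  row 9: 5 empty cells -> not full
  row 10: 0 empty cells -> FULL (clear)
Total rows cleared: 3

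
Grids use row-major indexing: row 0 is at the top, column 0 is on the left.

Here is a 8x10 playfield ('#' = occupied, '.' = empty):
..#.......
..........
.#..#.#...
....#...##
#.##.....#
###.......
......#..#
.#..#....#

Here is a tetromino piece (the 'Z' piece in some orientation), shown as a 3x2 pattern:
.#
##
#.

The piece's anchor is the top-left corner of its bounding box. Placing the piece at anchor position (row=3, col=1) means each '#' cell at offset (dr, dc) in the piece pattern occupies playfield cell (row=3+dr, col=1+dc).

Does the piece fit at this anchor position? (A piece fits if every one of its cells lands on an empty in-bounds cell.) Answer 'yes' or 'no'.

Answer: no

Derivation:
Check each piece cell at anchor (3, 1):
  offset (0,1) -> (3,2): empty -> OK
  offset (1,0) -> (4,1): empty -> OK
  offset (1,1) -> (4,2): occupied ('#') -> FAIL
  offset (2,0) -> (5,1): occupied ('#') -> FAIL
All cells valid: no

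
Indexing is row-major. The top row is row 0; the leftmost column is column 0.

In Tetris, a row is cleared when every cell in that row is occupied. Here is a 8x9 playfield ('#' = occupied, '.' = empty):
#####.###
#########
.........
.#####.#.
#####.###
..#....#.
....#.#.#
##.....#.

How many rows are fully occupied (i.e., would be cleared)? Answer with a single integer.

Answer: 1

Derivation:
Check each row:
  row 0: 1 empty cell -> not full
  row 1: 0 empty cells -> FULL (clear)
  row 2: 9 empty cells -> not full
  row 3: 3 empty cells -> not full
  row 4: 1 empty cell -> not full
  row 5: 7 empty cells -> not full
  row 6: 6 empty cells -> not full
  row 7: 6 empty cells -> not full
Total rows cleared: 1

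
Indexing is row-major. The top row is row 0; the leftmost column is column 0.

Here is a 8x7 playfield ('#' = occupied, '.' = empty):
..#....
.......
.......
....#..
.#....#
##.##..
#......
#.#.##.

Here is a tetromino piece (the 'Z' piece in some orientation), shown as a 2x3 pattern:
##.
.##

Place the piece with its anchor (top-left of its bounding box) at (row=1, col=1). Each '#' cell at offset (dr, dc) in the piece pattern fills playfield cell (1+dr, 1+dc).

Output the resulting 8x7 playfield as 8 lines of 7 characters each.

Answer: ..#....
.##....
..##...
....#..
.#....#
##.##..
#......
#.#.##.

Derivation:
Fill (1+0,1+0) = (1,1)
Fill (1+0,1+1) = (1,2)
Fill (1+1,1+1) = (2,2)
Fill (1+1,1+2) = (2,3)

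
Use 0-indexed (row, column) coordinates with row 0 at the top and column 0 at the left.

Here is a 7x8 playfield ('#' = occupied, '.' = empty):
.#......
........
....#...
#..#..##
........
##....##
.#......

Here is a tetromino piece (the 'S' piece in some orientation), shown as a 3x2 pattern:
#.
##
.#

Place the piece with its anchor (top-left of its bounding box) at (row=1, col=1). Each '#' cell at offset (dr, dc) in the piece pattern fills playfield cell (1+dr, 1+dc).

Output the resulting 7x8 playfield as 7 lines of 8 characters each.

Fill (1+0,1+0) = (1,1)
Fill (1+1,1+0) = (2,1)
Fill (1+1,1+1) = (2,2)
Fill (1+2,1+1) = (3,2)

Answer: .#......
.#......
.##.#...
#.##..##
........
##....##
.#......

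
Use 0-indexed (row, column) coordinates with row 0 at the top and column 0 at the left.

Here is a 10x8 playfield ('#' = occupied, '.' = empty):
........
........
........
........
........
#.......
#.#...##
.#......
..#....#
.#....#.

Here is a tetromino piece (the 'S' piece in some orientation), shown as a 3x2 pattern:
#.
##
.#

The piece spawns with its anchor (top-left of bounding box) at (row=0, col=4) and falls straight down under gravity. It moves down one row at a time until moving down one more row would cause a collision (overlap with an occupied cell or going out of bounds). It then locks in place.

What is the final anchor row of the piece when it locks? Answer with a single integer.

Answer: 7

Derivation:
Spawn at (row=0, col=4). Try each row:
  row 0: fits
  row 1: fits
  row 2: fits
  row 3: fits
  row 4: fits
  row 5: fits
  row 6: fits
  row 7: fits
  row 8: blocked -> lock at row 7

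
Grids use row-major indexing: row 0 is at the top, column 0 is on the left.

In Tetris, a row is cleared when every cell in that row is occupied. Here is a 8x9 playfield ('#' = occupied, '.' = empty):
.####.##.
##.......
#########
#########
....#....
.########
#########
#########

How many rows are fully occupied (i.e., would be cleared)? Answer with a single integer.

Answer: 4

Derivation:
Check each row:
  row 0: 3 empty cells -> not full
  row 1: 7 empty cells -> not full
  row 2: 0 empty cells -> FULL (clear)
  row 3: 0 empty cells -> FULL (clear)
  row 4: 8 empty cells -> not full
  row 5: 1 empty cell -> not full
  row 6: 0 empty cells -> FULL (clear)
  row 7: 0 empty cells -> FULL (clear)
Total rows cleared: 4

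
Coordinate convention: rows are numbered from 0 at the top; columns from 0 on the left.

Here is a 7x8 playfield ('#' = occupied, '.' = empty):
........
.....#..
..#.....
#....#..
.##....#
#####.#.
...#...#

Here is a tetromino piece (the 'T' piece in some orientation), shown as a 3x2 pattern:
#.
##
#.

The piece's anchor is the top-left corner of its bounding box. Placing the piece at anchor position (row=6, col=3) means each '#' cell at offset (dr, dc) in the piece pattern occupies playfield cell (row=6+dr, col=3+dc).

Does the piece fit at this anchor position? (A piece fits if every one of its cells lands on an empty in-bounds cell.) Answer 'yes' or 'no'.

Check each piece cell at anchor (6, 3):
  offset (0,0) -> (6,3): occupied ('#') -> FAIL
  offset (1,0) -> (7,3): out of bounds -> FAIL
  offset (1,1) -> (7,4): out of bounds -> FAIL
  offset (2,0) -> (8,3): out of bounds -> FAIL
All cells valid: no

Answer: no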